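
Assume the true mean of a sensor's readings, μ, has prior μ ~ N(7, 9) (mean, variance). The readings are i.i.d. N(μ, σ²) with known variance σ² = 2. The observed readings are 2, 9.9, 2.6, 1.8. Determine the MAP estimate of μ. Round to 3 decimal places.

μ̂_MAP = 4.229

n = 4; x̄ = (2 + 9.9 + 2.6 + 1.8)/4 = 16.3/4 = 4.075.
For a Normal prior and Normal likelihood with known variance, the posterior is Normal; its mode equals its mean, the precision-weighted average.
Prior precision 1/σ₀² = 1/9; data precision n/σ² = 4/2 = 2.
μ̂ = ((1/9)·7 + 2·4.075) / (1/9 + 2) = (1607/180)/(19/9) = 1607/380 ≈ 4.229.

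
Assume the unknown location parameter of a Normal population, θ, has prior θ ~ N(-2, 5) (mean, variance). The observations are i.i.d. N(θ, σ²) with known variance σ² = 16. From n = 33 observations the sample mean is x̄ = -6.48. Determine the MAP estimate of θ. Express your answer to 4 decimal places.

θ̂_MAP = -6.0840

n = 33, x̄ = -6.48.
For a Normal prior and Normal likelihood with known variance, the posterior is Normal; its mode equals its mean, the precision-weighted average.
Prior precision 1/σ₀² = 1/5 = 0.2; data precision n/σ² = 33/16 = 2.0625.
θ̂ = (0.2·(-2) + 2.0625·(-6.48)) / (0.2 + 2.0625) = (-13.765)/2.2625 = -5506/905 ≈ -6.0840.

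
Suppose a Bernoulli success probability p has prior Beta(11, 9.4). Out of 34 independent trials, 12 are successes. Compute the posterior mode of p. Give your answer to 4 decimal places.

Prior: Beta(11, 9.4).
Data: 12 successes in 34 trials. The binomial likelihood contributes p^12(1−p)^22, so the posterior is Beta(11+12, 9.4+22) = Beta(23, 31.4).
For Beta(a, b) with a, b > 1 the mode is (a−1)/(a+b−2) = 22/52.4 ≈ 0.4198.

p̂_MAP = 0.4198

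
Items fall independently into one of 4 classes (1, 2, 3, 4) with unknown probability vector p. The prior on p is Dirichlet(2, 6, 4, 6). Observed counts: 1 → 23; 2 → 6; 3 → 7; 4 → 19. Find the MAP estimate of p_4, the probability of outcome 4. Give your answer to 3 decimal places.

The posterior is Dirichlet(αᵢ + nᵢ) = Dirichlet(25, 12, 11, 25).
For a Dirichlet(a₁,…,a_K) with all aᵢ > 1, the mode has j-th component (aⱼ − 1)/(Σaᵢ − K).
Here Σaᵢ = 73 and K = 4, so p_4 = (25 − 1)/(73 − 4) = 24/69 ≈ 0.348.

MAP estimate: 0.348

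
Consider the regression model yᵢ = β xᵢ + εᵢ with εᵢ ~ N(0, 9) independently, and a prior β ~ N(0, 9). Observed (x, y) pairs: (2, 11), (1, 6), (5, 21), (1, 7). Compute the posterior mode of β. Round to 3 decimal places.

log p(β | y) = −Σ(yᵢ − βxᵢ)²/(2·9) − β²/(2·9) + const.
Setting the derivative to zero: Σxᵢ(yᵢ − βxᵢ)/9 − β/9 = 0, so β = Σxᵢyᵢ / (Σxᵢ² + σ²/τ²).
Σxᵢyᵢ = 2·11 + 1·6 + 5·21 + 1·7 = 140; Σxᵢ² = 31; σ²/τ² = 1.
β̂_MAP = 140 / (31 + 1) = 140/32 ≈ 4.375.

β̂_MAP = 4.375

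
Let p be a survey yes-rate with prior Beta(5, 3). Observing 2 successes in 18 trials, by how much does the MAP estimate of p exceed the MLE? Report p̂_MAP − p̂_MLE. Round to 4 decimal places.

MAP − MLE = 0.1389

Posterior is Beta(7, 19); MAP = (7−1)/(26−2) = 6/24 ≈ 0.25000.
MLE ignores the prior: p̂_MLE = k/n = 2/18 ≈ 0.11111.
Difference = 6/24 − 2/18 = 5/36 ≈ 0.1389.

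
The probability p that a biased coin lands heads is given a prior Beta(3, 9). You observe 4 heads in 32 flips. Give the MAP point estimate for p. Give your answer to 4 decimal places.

Prior: Beta(3, 9).
Data: 4 successes in 32 trials. The binomial likelihood contributes p^4(1−p)^28, so the posterior is Beta(3+4, 9+28) = Beta(7, 37).
For Beta(a, b) with a, b > 1 the mode is (a−1)/(a+b−2) = 6/42 ≈ 0.1429.

p̂_MAP = 0.1429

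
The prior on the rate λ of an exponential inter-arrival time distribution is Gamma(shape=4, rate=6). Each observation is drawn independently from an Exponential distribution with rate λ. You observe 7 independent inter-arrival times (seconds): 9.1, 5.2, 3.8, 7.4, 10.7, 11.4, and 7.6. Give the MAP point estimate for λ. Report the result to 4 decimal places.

λ̂_MAP = 0.1634

The Exponential(rate=λ) likelihood is ∝ λ^n e^(−λΣtᵢ). Here n = 7 and Σtᵢ = 9.1 + 5.2 + 3.8 + 7.4 + 10.7 + 11.4 + 7.6 = 55.2.
Posterior ∝ λ^3e^(−6λ) · λ^7e^(−55.2λ) = λ^10e^(−61.2λ), i.e. Gamma(11, 61.2).
Mode = (a−1)/b = 10/61.2 ≈ 0.1634.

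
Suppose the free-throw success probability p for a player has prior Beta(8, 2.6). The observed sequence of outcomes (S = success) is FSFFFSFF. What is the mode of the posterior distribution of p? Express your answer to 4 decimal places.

p̂_MAP = 0.5422

Prior: Beta(8, 2.6).
Data: 2 successes in 8 trials (from the sequence). The binomial likelihood contributes p^2(1−p)^6, so the posterior is Beta(8+2, 2.6+6) = Beta(10, 8.6).
For Beta(a, b) with a, b > 1 the mode is (a−1)/(a+b−2) = 9/16.6 ≈ 0.5422.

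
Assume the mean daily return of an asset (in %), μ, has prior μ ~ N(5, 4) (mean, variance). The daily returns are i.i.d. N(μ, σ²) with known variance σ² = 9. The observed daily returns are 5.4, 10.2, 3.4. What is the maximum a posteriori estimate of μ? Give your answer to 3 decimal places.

n = 3; x̄ = (5.4 + 10.2 + 3.4)/3 = 19/3 = 19/3 ≈ 6.3333.
For a Normal prior and Normal likelihood with known variance, the posterior is Normal; its mode equals its mean, the precision-weighted average.
Prior precision 1/σ₀² = 1/4 = 0.25; data precision n/σ² = 3/9 = 1/3.
μ̂ = (0.25·5 + (1/3)·(19/3)) / (0.25 + 1/3) = (121/36)/(7/12) = 121/21 ≈ 5.762.

μ̂_MAP = 5.762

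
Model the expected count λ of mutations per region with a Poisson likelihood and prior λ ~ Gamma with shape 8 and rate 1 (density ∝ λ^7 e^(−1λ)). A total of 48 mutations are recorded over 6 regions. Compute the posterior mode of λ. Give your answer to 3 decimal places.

λ̂_MAP = 7.857

Σxᵢ = 48, n = 6.
Posterior ∝ λ^7e^(−1λ) · λ^48e^(−6λ) = λ^55e^(−7λ), i.e. Gamma(shape=56, rate=7).
The mode of a Gamma(a, b) with a ≥ 1 (shape–rate) is (a−1)/b = 55/7 ≈ 7.857.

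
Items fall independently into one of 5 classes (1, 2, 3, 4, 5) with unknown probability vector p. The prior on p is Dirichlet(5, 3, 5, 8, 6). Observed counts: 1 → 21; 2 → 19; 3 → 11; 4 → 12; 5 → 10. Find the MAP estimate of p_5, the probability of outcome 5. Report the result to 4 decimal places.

The posterior is Dirichlet(αᵢ + nᵢ) = Dirichlet(26, 22, 16, 20, 16).
For a Dirichlet(a₁,…,a_K) with all aᵢ > 1, the mode has j-th component (aⱼ − 1)/(Σaᵢ − K).
Here Σaᵢ = 100 and K = 5, so p_5 = (16 − 1)/(100 − 5) = 15/95 ≈ 0.1579.

MAP estimate: 0.1579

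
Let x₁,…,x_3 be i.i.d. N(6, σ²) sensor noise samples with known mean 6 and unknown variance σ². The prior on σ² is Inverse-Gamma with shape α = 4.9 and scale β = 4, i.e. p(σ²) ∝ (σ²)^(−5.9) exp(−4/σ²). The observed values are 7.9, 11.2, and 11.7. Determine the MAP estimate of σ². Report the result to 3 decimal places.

Sum of squared deviations about the known mean: SS = (7.9−6)² + (11.2−6)² + (11.7−6)² = 63.14.
The Normal likelihood contributes (σ²)^(−n/2) exp(−SS/(2σ²)), so the posterior is Inverse-Gamma(α + n/2, β + SS/2) = Inverse-Gamma(6.4, 35.57).
The mode of Inverse-Gamma(a, b) is b/(a+1) = 35.57/7.4 ≈ 4.807.

σ̂²_MAP = 4.807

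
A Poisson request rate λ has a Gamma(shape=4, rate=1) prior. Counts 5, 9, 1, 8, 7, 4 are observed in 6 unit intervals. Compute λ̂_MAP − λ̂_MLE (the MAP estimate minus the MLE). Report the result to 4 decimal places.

Σxᵢ = 34. Posterior is Gamma(38, 7); MAP = (38−1)/7 = 37/7 ≈ 5.28571.
MLE = x̄ = 34/6 ≈ 5.66667.
Difference = 37/7 − 34/6 = -8/21 ≈ -0.3810.

MAP − MLE = -0.3810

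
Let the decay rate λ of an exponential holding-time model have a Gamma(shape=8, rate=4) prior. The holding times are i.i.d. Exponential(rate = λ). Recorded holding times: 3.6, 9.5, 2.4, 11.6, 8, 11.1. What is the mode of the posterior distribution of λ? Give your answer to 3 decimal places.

λ̂_MAP = 0.259

The Exponential(rate=λ) likelihood is ∝ λ^n e^(−λΣtᵢ). Here n = 6 and Σtᵢ = 3.6 + 9.5 + 2.4 + 11.6 + 8 + 11.1 = 46.2.
Posterior ∝ λ^7e^(−4λ) · λ^6e^(−46.2λ) = λ^13e^(−50.2λ), i.e. Gamma(14, 50.2).
Mode = (a−1)/b = 13/50.2 ≈ 0.259.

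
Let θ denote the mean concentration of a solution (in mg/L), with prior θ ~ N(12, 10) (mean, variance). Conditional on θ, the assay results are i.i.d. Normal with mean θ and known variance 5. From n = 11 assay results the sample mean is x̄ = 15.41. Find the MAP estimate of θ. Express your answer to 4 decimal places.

θ̂_MAP = 15.2617

n = 11, x̄ = 15.41.
For a Normal prior and Normal likelihood with known variance, the posterior is Normal; its mode equals its mean, the precision-weighted average.
Prior precision 1/σ₀² = 1/10 = 0.1; data precision n/σ² = 11/5 = 2.2.
θ̂ = (0.1·12 + 2.2·15.41) / (0.1 + 2.2) = 35.102/2.3 = 17551/1150 ≈ 15.2617.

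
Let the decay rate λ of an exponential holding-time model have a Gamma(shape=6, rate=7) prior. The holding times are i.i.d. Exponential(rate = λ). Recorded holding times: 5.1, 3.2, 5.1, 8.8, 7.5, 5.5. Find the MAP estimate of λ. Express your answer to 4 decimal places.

λ̂_MAP = 0.2607

The Exponential(rate=λ) likelihood is ∝ λ^n e^(−λΣtᵢ). Here n = 6 and Σtᵢ = 5.1 + 3.2 + 5.1 + 8.8 + 7.5 + 5.5 = 35.2.
Posterior ∝ λ^5e^(−7λ) · λ^6e^(−35.2λ) = λ^11e^(−42.2λ), i.e. Gamma(12, 42.2).
Mode = (a−1)/b = 11/42.2 ≈ 0.2607.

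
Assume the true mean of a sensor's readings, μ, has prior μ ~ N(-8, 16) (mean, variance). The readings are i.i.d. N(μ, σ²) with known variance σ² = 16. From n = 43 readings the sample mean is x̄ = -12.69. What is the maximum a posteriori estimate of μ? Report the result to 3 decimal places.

n = 43, x̄ = -12.69.
For a Normal prior and Normal likelihood with known variance, the posterior is Normal; its mode equals its mean, the precision-weighted average.
Prior precision 1/σ₀² = 1/16 = 0.0625; data precision n/σ² = 43/16 = 2.6875.
μ̂ = (0.0625·(-8) + 2.6875·(-12.69)) / (0.0625 + 2.6875) = (-34.604375)/2.75 = -55367/4400 ≈ -12.583.

μ̂_MAP = -12.583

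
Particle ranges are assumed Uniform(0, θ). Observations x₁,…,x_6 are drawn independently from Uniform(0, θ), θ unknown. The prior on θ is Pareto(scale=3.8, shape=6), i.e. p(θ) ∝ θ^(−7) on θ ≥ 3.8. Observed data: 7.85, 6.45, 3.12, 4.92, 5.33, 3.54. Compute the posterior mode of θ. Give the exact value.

The Uniform(0, θ) likelihood is θ^(−n) for θ ≥ max(xᵢ), zero otherwise. Here max(xᵢ) = 7.85.
Posterior ∝ θ^(−7) · θ^(−6) = θ^(−13) on θ ≥ max(3.8, 7.85) = 7.85.
This density is strictly decreasing in θ, so the posterior mode lies at the lower boundary of the support.

θ̂_MAP = 7.85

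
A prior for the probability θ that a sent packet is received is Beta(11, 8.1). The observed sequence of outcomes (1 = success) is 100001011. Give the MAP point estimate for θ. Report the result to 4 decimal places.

Prior: Beta(11, 8.1).
Data: 4 successes in 9 trials (from the sequence). The binomial likelihood contributes θ^4(1−θ)^5, so the posterior is Beta(11+4, 8.1+5) = Beta(15, 13.1).
For Beta(a, b) with a, b > 1 the mode is (a−1)/(a+b−2) = 14/26.1 ≈ 0.5364.

θ̂_MAP = 0.5364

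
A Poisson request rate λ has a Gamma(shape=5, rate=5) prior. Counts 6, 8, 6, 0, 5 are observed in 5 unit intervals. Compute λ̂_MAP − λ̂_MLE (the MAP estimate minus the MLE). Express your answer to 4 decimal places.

MAP − MLE = -2.1000

Σxᵢ = 25. Posterior is Gamma(30, 10); MAP = (30−1)/10 = 29/10 ≈ 2.90000.
MLE = x̄ = 25/5 ≈ 5.00000.
Difference = 29/10 − 25/5 = -21/10 ≈ -2.1000.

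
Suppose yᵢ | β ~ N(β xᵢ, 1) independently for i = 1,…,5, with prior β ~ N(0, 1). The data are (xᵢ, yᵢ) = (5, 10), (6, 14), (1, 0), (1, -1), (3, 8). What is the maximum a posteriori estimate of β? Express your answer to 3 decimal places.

β̂_MAP = 2.151

log p(β | y) = −Σ(yᵢ − βxᵢ)²/(2·1) − β²/(2·1) + const.
Setting the derivative to zero: Σxᵢ(yᵢ − βxᵢ)/1 − β/1 = 0, so β = Σxᵢyᵢ / (Σxᵢ² + σ²/τ²).
Σxᵢyᵢ = 5·10 + 6·14 + 1·0 + 1·(-1) + 3·8 = 157; Σxᵢ² = 72; σ²/τ² = 1.
β̂_MAP = 157 / (72 + 1) = 157/73 ≈ 2.151.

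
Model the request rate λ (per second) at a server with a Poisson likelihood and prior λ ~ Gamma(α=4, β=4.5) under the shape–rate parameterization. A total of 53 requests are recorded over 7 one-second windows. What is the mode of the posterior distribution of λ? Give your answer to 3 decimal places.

Σxᵢ = 53, n = 7.
Posterior ∝ λ^3e^(−4.5λ) · λ^53e^(−7λ) = λ^56e^(−11.5λ), i.e. Gamma(shape=57, rate=11.5).
The mode of a Gamma(a, b) with a ≥ 1 (shape–rate) is (a−1)/b = 56/11.5 ≈ 4.870.

λ̂_MAP = 4.870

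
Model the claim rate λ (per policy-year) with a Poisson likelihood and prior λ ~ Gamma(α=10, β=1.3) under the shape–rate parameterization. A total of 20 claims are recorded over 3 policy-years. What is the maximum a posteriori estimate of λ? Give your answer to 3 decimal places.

Σxᵢ = 20, n = 3.
Posterior ∝ λ^9e^(−1.3λ) · λ^20e^(−3λ) = λ^29e^(−4.3λ), i.e. Gamma(shape=30, rate=4.3).
The mode of a Gamma(a, b) with a ≥ 1 (shape–rate) is (a−1)/b = 29/4.3 ≈ 6.744.

λ̂_MAP = 6.744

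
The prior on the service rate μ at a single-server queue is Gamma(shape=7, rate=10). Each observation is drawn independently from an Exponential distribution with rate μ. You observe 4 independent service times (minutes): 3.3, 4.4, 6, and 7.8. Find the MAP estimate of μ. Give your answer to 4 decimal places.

The Exponential(rate=μ) likelihood is ∝ μ^n e^(−μΣtᵢ). Here n = 4 and Σtᵢ = 3.3 + 4.4 + 6 + 7.8 = 21.5.
Posterior ∝ μ^6e^(−10μ) · μ^4e^(−21.5μ) = μ^10e^(−31.5μ), i.e. Gamma(11, 31.5).
Mode = (a−1)/b = 10/31.5 ≈ 0.3175.

μ̂_MAP = 0.3175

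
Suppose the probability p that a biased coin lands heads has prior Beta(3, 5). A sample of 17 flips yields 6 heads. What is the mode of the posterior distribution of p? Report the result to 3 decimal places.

Prior: Beta(3, 5).
Data: 6 successes in 17 trials. The binomial likelihood contributes p^6(1−p)^11, so the posterior is Beta(3+6, 5+11) = Beta(9, 16).
For Beta(a, b) with a, b > 1 the mode is (a−1)/(a+b−2) = 8/23 ≈ 0.348.

p̂_MAP = 0.348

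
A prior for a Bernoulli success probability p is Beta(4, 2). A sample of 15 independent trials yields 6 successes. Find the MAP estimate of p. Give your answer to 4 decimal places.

Prior: Beta(4, 2).
Data: 6 successes in 15 trials. The binomial likelihood contributes p^6(1−p)^9, so the posterior is Beta(4+6, 2+9) = Beta(10, 11).
For Beta(a, b) with a, b > 1 the mode is (a−1)/(a+b−2) = 9/19 ≈ 0.4737.

p̂_MAP = 0.4737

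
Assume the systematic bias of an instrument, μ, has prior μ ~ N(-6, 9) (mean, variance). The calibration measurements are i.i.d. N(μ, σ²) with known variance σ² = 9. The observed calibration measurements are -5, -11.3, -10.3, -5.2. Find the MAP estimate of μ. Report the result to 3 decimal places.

μ̂_MAP = -7.560

n = 4; x̄ = ((-5) + (-11.3) + (-10.3) + (-5.2))/4 = -31.8/4 = -7.95.
For a Normal prior and Normal likelihood with known variance, the posterior is Normal; its mode equals its mean, the precision-weighted average.
Prior precision 1/σ₀² = 1/9; data precision n/σ² = 4/9.
μ̂ = ((1/9)·(-6) + (4/9)·(-7.95)) / (1/9 + 4/9) = (-4.2)/(5/9) = -7.560.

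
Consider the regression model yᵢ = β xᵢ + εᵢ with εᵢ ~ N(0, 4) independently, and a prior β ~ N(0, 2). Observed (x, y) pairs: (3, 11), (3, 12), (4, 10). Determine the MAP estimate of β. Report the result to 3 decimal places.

β̂_MAP = 3.028

log p(β | y) = −Σ(yᵢ − βxᵢ)²/(2·4) − β²/(2·2) + const.
Setting the derivative to zero: Σxᵢ(yᵢ − βxᵢ)/4 − β/2 = 0, so β = Σxᵢyᵢ / (Σxᵢ² + σ²/τ²).
Σxᵢyᵢ = 3·11 + 3·12 + 4·10 = 109; Σxᵢ² = 34; σ²/τ² = 2.
β̂_MAP = 109 / (34 + 2) = 109/36 ≈ 3.028.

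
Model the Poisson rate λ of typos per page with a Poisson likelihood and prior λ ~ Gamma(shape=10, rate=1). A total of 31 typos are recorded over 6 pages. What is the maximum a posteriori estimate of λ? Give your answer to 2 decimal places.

λ̂_MAP = 5.71

Σxᵢ = 31, n = 6.
Posterior ∝ λ^9e^(−1λ) · λ^31e^(−6λ) = λ^40e^(−7λ), i.e. Gamma(shape=41, rate=7).
The mode of a Gamma(a, b) with a ≥ 1 (shape–rate) is (a−1)/b = 40/7 ≈ 5.71.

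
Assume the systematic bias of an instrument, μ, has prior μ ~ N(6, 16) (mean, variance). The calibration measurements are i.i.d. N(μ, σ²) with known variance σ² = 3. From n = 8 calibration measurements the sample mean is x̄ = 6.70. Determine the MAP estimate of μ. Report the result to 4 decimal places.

n = 8, x̄ = 6.70.
For a Normal prior and Normal likelihood with known variance, the posterior is Normal; its mode equals its mean, the precision-weighted average.
Prior precision 1/σ₀² = 1/16 = 0.0625; data precision n/σ² = 8/3.
μ̂ = (0.0625·6 + (8/3)·6.7) / (0.0625 + 8/3) = (2189/120)/(131/48) = 4378/655 ≈ 6.6840.

μ̂_MAP = 6.6840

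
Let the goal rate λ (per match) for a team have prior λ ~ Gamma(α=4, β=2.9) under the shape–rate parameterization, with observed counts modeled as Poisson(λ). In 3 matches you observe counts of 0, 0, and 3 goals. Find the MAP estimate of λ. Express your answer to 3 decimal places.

λ̂_MAP = 1.017

Σxᵢ = 0+0+3 = 3, with n = 3.
Posterior ∝ λ^3e^(−2.9λ) · λ^3e^(−3λ) = λ^6e^(−5.9λ), i.e. Gamma(shape=7, rate=5.9).
The mode of a Gamma(a, b) with a ≥ 1 (shape–rate) is (a−1)/b = 6/5.9 ≈ 1.017.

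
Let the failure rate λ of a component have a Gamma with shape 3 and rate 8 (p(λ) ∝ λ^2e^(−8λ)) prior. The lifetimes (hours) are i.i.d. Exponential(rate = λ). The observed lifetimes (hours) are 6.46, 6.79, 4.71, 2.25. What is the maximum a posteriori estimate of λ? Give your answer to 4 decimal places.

λ̂_MAP = 0.2127

The Exponential(rate=λ) likelihood is ∝ λ^n e^(−λΣtᵢ). Here n = 4 and Σtᵢ = 6.46 + 6.79 + 4.71 + 2.25 = 20.21.
Posterior ∝ λ^2e^(−8λ) · λ^4e^(−20.21λ) = λ^6e^(−28.21λ), i.e. Gamma(7, 28.21).
Mode = (a−1)/b = 6/28.21 ≈ 0.2127.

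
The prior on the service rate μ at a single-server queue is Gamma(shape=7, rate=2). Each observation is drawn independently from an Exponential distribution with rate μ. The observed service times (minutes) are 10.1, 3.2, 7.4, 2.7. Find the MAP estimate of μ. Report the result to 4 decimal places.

The Exponential(rate=μ) likelihood is ∝ μ^n e^(−μΣtᵢ). Here n = 4 and Σtᵢ = 10.1 + 3.2 + 7.4 + 2.7 = 23.4.
Posterior ∝ μ^6e^(−2μ) · μ^4e^(−23.4μ) = μ^10e^(−25.4μ), i.e. Gamma(11, 25.4).
Mode = (a−1)/b = 10/25.4 ≈ 0.3937.

μ̂_MAP = 0.3937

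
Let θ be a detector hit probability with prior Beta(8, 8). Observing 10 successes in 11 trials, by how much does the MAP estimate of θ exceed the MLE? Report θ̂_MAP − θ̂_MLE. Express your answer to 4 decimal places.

MAP − MLE = -0.2291

Posterior is Beta(18, 9); MAP = (18−1)/(27−2) = 17/25 ≈ 0.68000.
MLE ignores the prior: θ̂_MLE = k/n = 10/11 ≈ 0.90909.
Difference = 17/25 − 10/11 = -63/275 ≈ -0.2291.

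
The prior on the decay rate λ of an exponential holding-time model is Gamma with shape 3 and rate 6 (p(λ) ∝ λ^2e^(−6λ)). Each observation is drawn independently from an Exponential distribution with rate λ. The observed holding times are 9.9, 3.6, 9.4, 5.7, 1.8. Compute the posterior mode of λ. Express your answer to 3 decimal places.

λ̂_MAP = 0.192

The Exponential(rate=λ) likelihood is ∝ λ^n e^(−λΣtᵢ). Here n = 5 and Σtᵢ = 9.9 + 3.6 + 9.4 + 5.7 + 1.8 = 30.4.
Posterior ∝ λ^2e^(−6λ) · λ^5e^(−30.4λ) = λ^7e^(−36.4λ), i.e. Gamma(8, 36.4).
Mode = (a−1)/b = 7/36.4 ≈ 0.192.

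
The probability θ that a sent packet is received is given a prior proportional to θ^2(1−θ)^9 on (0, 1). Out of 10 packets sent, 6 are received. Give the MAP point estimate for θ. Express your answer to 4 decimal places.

The prior density ∝ θ^2(1−θ)^9 is the kernel of Beta(3, 10).
Data: 6 successes in 10 trials. The binomial likelihood contributes θ^6(1−θ)^4, so the posterior is Beta(3+6, 10+4) = Beta(9, 14).
For Beta(a, b) with a, b > 1 the mode is (a−1)/(a+b−2) = 8/21 ≈ 0.3810.

θ̂_MAP = 0.3810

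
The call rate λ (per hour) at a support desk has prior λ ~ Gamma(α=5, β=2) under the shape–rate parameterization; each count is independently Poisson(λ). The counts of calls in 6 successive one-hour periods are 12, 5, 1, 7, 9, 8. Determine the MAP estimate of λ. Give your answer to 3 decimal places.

λ̂_MAP = 5.750

Σxᵢ = 12+5+1+7+9+8 = 42, with n = 6.
Posterior ∝ λ^4e^(−2λ) · λ^42e^(−6λ) = λ^46e^(−8λ), i.e. Gamma(shape=47, rate=8).
The mode of a Gamma(a, b) with a ≥ 1 (shape–rate) is (a−1)/b = 46/8 ≈ 5.750.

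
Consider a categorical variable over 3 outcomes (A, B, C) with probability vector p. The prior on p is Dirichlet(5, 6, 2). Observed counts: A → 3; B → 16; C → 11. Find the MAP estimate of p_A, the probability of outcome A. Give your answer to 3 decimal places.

MAP estimate of p_A = 0.175

The posterior is Dirichlet(αᵢ + nᵢ) = Dirichlet(8, 22, 13).
For a Dirichlet(a₁,…,a_K) with all aᵢ > 1, the mode has j-th component (aⱼ − 1)/(Σaᵢ − K).
Here Σaᵢ = 43 and K = 3, so p_A = (8 − 1)/(43 − 3) = 7/40 ≈ 0.175.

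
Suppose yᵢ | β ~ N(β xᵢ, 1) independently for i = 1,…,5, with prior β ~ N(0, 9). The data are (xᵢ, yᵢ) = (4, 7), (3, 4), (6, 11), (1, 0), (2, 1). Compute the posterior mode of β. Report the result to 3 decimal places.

β̂_MAP = 1.634

log p(β | y) = −Σ(yᵢ − βxᵢ)²/(2·1) − β²/(2·9) + const.
Setting the derivative to zero: Σxᵢ(yᵢ − βxᵢ)/1 − β/9 = 0, so β = Σxᵢyᵢ / (Σxᵢ² + σ²/τ²).
Σxᵢyᵢ = 4·7 + 3·4 + 6·11 + 1·0 + 2·1 = 108; Σxᵢ² = 66; σ²/τ² = 1/9.
β̂_MAP = 108 / (66 + 1/9) = 108/(595/9) = 972/595 ≈ 1.634.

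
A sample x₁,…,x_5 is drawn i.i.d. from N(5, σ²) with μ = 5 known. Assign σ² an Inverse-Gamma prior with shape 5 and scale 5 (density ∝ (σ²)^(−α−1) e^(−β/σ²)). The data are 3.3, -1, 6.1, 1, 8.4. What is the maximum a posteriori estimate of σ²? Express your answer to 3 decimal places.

σ̂²_MAP = 4.568

Sum of squared deviations about the known mean: SS = (3.3−5)² + (-1−5)² + (6.1−5)² + (1−5)² + (8.4−5)² = 67.66.
The Normal likelihood contributes (σ²)^(−n/2) exp(−SS/(2σ²)), so the posterior is Inverse-Gamma(α + n/2, β + SS/2) = Inverse-Gamma(7.5, 38.83).
The mode of Inverse-Gamma(a, b) is b/(a+1) = 38.83/8.5 ≈ 4.568.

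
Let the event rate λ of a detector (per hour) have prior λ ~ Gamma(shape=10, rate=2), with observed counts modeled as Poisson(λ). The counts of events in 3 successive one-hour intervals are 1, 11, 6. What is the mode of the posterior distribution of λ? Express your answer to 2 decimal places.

Σxᵢ = 1+11+6 = 18, with n = 3.
Posterior ∝ λ^9e^(−2λ) · λ^18e^(−3λ) = λ^27e^(−5λ), i.e. Gamma(shape=28, rate=5).
The mode of a Gamma(a, b) with a ≥ 1 (shape–rate) is (a−1)/b = 27/5 ≈ 5.40.

λ̂_MAP = 5.40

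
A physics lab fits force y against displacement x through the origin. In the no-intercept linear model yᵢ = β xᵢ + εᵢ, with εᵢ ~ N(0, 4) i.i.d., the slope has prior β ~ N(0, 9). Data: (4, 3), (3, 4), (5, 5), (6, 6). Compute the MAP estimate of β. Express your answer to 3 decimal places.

β̂_MAP = 0.983

log p(β | y) = −Σ(yᵢ − βxᵢ)²/(2·4) − β²/(2·9) + const.
Setting the derivative to zero: Σxᵢ(yᵢ − βxᵢ)/4 − β/9 = 0, so β = Σxᵢyᵢ / (Σxᵢ² + σ²/τ²).
Σxᵢyᵢ = 4·3 + 3·4 + 5·5 + 6·6 = 85; Σxᵢ² = 86; σ²/τ² = 4/9.
β̂_MAP = 85 / (86 + 4/9) = 85/(778/9) = 765/778 ≈ 0.983.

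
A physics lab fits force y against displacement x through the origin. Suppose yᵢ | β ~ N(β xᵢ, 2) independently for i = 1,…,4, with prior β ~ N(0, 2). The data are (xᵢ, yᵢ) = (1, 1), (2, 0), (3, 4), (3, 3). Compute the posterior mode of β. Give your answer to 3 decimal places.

log p(β | y) = −Σ(yᵢ − βxᵢ)²/(2·2) − β²/(2·2) + const.
Setting the derivative to zero: Σxᵢ(yᵢ − βxᵢ)/2 − β/2 = 0, so β = Σxᵢyᵢ / (Σxᵢ² + σ²/τ²).
Σxᵢyᵢ = 1·1 + 2·0 + 3·4 + 3·3 = 22; Σxᵢ² = 23; σ²/τ² = 1.
β̂_MAP = 22 / (23 + 1) = 22/24 ≈ 0.917.

β̂_MAP = 0.917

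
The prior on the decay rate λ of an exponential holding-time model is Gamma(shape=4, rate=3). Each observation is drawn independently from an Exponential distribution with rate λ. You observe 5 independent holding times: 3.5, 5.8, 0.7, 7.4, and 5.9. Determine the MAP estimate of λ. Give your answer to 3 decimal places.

λ̂_MAP = 0.304

The Exponential(rate=λ) likelihood is ∝ λ^n e^(−λΣtᵢ). Here n = 5 and Σtᵢ = 3.5 + 5.8 + 0.7 + 7.4 + 5.9 = 23.3.
Posterior ∝ λ^3e^(−3λ) · λ^5e^(−23.3λ) = λ^8e^(−26.3λ), i.e. Gamma(9, 26.3).
Mode = (a−1)/b = 8/26.3 ≈ 0.304.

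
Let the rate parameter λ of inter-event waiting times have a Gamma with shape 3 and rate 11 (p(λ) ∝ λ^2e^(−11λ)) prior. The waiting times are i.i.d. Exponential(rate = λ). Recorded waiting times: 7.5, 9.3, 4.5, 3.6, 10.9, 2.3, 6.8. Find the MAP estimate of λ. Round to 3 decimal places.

λ̂_MAP = 0.161

The Exponential(rate=λ) likelihood is ∝ λ^n e^(−λΣtᵢ). Here n = 7 and Σtᵢ = 7.5 + 9.3 + 4.5 + 3.6 + 10.9 + 2.3 + 6.8 = 44.9.
Posterior ∝ λ^2e^(−11λ) · λ^7e^(−44.9λ) = λ^9e^(−55.9λ), i.e. Gamma(10, 55.9).
Mode = (a−1)/b = 9/55.9 ≈ 0.161.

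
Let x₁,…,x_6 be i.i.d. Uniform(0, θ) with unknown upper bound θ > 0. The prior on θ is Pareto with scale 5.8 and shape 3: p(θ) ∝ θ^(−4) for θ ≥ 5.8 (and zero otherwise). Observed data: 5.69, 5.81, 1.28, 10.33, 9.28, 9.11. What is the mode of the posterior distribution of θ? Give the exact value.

θ̂_MAP = 10.33

The Uniform(0, θ) likelihood is θ^(−n) for θ ≥ max(xᵢ), zero otherwise. Here max(xᵢ) = 10.33.
Posterior ∝ θ^(−4) · θ^(−6) = θ^(−10) on θ ≥ max(5.8, 10.33) = 10.33.
This density is strictly decreasing in θ, so the posterior mode lies at the lower boundary of the support.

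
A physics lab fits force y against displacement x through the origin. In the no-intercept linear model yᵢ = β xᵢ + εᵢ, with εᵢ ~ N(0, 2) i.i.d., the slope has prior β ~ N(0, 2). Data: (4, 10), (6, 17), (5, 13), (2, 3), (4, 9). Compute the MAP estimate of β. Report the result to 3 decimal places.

β̂_MAP = 2.541

log p(β | y) = −Σ(yᵢ − βxᵢ)²/(2·2) − β²/(2·2) + const.
Setting the derivative to zero: Σxᵢ(yᵢ − βxᵢ)/2 − β/2 = 0, so β = Σxᵢyᵢ / (Σxᵢ² + σ²/τ²).
Σxᵢyᵢ = 4·10 + 6·17 + 5·13 + 2·3 + 4·9 = 249; Σxᵢ² = 97; σ²/τ² = 1.
β̂_MAP = 249 / (97 + 1) = 249/98 ≈ 2.541.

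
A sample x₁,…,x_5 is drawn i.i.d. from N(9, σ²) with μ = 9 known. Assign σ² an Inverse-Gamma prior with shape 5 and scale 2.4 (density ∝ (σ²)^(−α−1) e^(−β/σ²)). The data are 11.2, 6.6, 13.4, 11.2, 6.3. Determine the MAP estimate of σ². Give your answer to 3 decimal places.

Sum of squared deviations about the known mean: SS = (11.2−9)² + (6.6−9)² + (13.4−9)² + (11.2−9)² + (6.3−9)² = 42.09.
The Normal likelihood contributes (σ²)^(−n/2) exp(−SS/(2σ²)), so the posterior is Inverse-Gamma(α + n/2, β + SS/2) = Inverse-Gamma(7.5, 23.445).
The mode of Inverse-Gamma(a, b) is b/(a+1) = 23.445/8.5 ≈ 2.758.

σ̂²_MAP = 2.758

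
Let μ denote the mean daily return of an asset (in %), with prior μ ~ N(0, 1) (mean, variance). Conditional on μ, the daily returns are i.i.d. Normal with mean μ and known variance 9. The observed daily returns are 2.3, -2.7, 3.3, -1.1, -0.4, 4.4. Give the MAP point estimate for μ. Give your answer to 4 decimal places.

n = 6; x̄ = (2.3 + (-2.7) + 3.3 + (-1.1) + (-0.4) + 4.4)/6 = 5.8/6 = 29/30 ≈ 0.9667.
For a Normal prior and Normal likelihood with known variance, the posterior is Normal; its mode equals its mean, the precision-weighted average.
Prior precision 1/σ₀² = 1/1 = 1; data precision n/σ² = 6/9 = 2/3.
μ̂ = (1·0 + (2/3)·(29/30)) / (1 + 2/3) = (29/45)/(5/3) = 29/75 ≈ 0.3867.

μ̂_MAP = 0.3867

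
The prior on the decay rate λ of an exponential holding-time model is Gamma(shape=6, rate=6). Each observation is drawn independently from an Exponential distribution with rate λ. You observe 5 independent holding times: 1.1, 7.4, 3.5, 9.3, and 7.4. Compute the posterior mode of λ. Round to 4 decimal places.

λ̂_MAP = 0.2882

The Exponential(rate=λ) likelihood is ∝ λ^n e^(−λΣtᵢ). Here n = 5 and Σtᵢ = 1.1 + 7.4 + 3.5 + 9.3 + 7.4 = 28.7.
Posterior ∝ λ^5e^(−6λ) · λ^5e^(−28.7λ) = λ^10e^(−34.7λ), i.e. Gamma(11, 34.7).
Mode = (a−1)/b = 10/34.7 ≈ 0.2882.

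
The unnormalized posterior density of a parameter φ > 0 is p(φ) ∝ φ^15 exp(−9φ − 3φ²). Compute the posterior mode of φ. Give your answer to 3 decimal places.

φ̂_MAP = 1.000

ℓ'(φ) = 15/φ − 9 − 6φ. Setting this to zero and multiplying by φ: 6φ² + 9φ − 15 = 0.
φ = (−9 + √(9² + 4·6·15)) / (2·6) = (−9 + √441) / 12 = (−9 + 21)/12 = 1.
ℓ''(φ) = −15/φ² − 6 < 0, confirming a maximum.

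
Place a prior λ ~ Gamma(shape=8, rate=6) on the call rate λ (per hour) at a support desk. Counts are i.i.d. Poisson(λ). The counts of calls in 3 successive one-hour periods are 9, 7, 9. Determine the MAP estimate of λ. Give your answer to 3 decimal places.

λ̂_MAP = 3.556

Σxᵢ = 9+7+9 = 25, with n = 3.
Posterior ∝ λ^7e^(−6λ) · λ^25e^(−3λ) = λ^32e^(−9λ), i.e. Gamma(shape=33, rate=9).
The mode of a Gamma(a, b) with a ≥ 1 (shape–rate) is (a−1)/b = 32/9 ≈ 3.556.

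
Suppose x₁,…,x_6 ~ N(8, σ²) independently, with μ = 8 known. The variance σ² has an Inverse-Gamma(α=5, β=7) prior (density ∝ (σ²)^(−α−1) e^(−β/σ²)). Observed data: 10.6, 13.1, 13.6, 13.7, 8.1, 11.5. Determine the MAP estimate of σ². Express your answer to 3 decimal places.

Sum of squared deviations about the known mean: SS = (10.6−8)² + (13.1−8)² + (13.6−8)² + (13.7−8)² + (8.1−8)² + (11.5−8)² = 108.88.
The Normal likelihood contributes (σ²)^(−n/2) exp(−SS/(2σ²)), so the posterior is Inverse-Gamma(α + n/2, β + SS/2) = Inverse-Gamma(8, 61.44).
The mode of Inverse-Gamma(a, b) is b/(a+1) = 61.44/9 ≈ 6.827.

σ̂²_MAP = 6.827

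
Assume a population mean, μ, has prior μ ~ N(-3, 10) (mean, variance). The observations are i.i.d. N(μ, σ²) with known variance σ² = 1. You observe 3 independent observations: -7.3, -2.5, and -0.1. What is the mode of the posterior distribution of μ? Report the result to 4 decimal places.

μ̂_MAP = -3.2903

n = 3; x̄ = ((-7.3) + (-2.5) + (-0.1))/3 = -9.9/3 = -3.3.
For a Normal prior and Normal likelihood with known variance, the posterior is Normal; its mode equals its mean, the precision-weighted average.
Prior precision 1/σ₀² = 1/10 = 0.1; data precision n/σ² = 3/1 = 3.
μ̂ = (0.1·(-3) + 3·(-3.3)) / (0.1 + 3) = (-10.2)/3.1 = -102/31 ≈ -3.2903.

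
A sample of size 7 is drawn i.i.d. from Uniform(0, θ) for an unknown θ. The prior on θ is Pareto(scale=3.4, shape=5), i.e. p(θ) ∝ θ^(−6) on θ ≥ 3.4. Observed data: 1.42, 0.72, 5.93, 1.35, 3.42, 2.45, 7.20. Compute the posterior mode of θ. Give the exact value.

The Uniform(0, θ) likelihood is θ^(−n) for θ ≥ max(xᵢ), zero otherwise. Here max(xᵢ) = 7.20.
Posterior ∝ θ^(−6) · θ^(−7) = θ^(−13) on θ ≥ max(3.4, 7.20) = 7.20.
This density is strictly decreasing in θ, so the posterior mode lies at the lower boundary of the support.

θ̂_MAP = 7.20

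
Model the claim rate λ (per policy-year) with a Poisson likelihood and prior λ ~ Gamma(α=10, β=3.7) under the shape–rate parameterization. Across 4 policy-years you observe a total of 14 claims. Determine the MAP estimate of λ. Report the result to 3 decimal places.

Σxᵢ = 14, n = 4.
Posterior ∝ λ^9e^(−3.7λ) · λ^14e^(−4λ) = λ^23e^(−7.7λ), i.e. Gamma(shape=24, rate=7.7).
The mode of a Gamma(a, b) with a ≥ 1 (shape–rate) is (a−1)/b = 23/7.7 ≈ 2.987.

λ̂_MAP = 2.987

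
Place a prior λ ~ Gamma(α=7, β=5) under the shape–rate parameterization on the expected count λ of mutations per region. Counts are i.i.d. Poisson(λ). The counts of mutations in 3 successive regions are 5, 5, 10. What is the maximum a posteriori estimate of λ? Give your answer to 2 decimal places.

Σxᵢ = 5+5+10 = 20, with n = 3.
Posterior ∝ λ^6e^(−5λ) · λ^20e^(−3λ) = λ^26e^(−8λ), i.e. Gamma(shape=27, rate=8).
The mode of a Gamma(a, b) with a ≥ 1 (shape–rate) is (a−1)/b = 26/8 ≈ 3.25.

λ̂_MAP = 3.25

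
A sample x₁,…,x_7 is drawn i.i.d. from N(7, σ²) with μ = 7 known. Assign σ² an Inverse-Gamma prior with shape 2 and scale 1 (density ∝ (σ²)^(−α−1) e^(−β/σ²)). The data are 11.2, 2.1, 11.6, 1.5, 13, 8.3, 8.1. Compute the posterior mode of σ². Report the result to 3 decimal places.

Sum of squared deviations about the known mean: SS = (11.2−7)² + (2.1−7)² + (11.6−7)² + (1.5−7)² + (13−7)² + (8.3−7)² + (8.1−7)² = 131.96.
The Normal likelihood contributes (σ²)^(−n/2) exp(−SS/(2σ²)), so the posterior is Inverse-Gamma(α + n/2, β + SS/2) = Inverse-Gamma(5.5, 66.98).
The mode of Inverse-Gamma(a, b) is b/(a+1) = 66.98/6.5 ≈ 10.305.

σ̂²_MAP = 10.305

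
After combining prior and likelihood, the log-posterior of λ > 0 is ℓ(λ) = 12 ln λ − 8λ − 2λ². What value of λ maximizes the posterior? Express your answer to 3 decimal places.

λ̂_MAP = 1.000

ℓ'(λ) = 12/λ − 8 − 4λ. Setting this to zero and multiplying by λ: 4λ² + 8λ − 12 = 0.
λ = (−8 + √(8² + 4·4·12)) / (2·4) = (−8 + √256) / 8 = (−8 + 16)/8 = 1.
ℓ''(λ) = −12/λ² − 4 < 0, confirming a maximum.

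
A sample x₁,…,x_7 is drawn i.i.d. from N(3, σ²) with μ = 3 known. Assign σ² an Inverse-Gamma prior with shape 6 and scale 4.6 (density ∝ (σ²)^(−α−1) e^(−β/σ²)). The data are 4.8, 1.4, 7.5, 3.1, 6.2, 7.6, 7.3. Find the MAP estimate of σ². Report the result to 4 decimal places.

σ̂²_MAP = 4.0548

Sum of squared deviations about the known mean: SS = (4.8−3)² + (1.4−3)² + (7.5−3)² + (3.1−3)² + (6.2−3)² + (7.6−3)² + (7.3−3)² = 75.95.
The Normal likelihood contributes (σ²)^(−n/2) exp(−SS/(2σ²)), so the posterior is Inverse-Gamma(α + n/2, β + SS/2) = Inverse-Gamma(9.5, 42.575).
The mode of Inverse-Gamma(a, b) is b/(a+1) = 42.575/10.5 ≈ 4.0548.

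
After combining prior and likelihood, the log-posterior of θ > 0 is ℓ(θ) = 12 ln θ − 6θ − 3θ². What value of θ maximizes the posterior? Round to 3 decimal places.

ℓ'(θ) = 12/θ − 6 − 6θ. Setting this to zero and multiplying by θ: 6θ² + 6θ − 12 = 0.
θ = (−6 + √(6² + 4·6·12)) / (2·6) = (−6 + √324) / 12 = (−6 + 18)/12 = 1.
ℓ''(θ) = −12/θ² − 6 < 0, confirming a maximum.

θ̂_MAP = 1.000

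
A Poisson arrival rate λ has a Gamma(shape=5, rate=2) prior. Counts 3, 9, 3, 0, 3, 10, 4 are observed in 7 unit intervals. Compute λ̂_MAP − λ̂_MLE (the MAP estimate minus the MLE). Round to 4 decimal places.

MAP − MLE = -0.5714

Σxᵢ = 32. Posterior is Gamma(37, 9); MAP = (37−1)/9 = 36/9 ≈ 4.00000.
MLE = x̄ = 32/7 ≈ 4.57143.
Difference = 36/9 − 32/7 = -4/7 ≈ -0.5714.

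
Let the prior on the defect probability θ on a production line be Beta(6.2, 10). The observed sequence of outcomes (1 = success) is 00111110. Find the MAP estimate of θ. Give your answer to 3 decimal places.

Prior: Beta(6.2, 10).
Data: 5 successes in 8 trials (from the sequence). The binomial likelihood contributes θ^5(1−θ)^3, so the posterior is Beta(6.2+5, 10+3) = Beta(11.2, 13).
For Beta(a, b) with a, b > 1 the mode is (a−1)/(a+b−2) = 10.2/22.2 ≈ 0.459.

θ̂_MAP = 0.459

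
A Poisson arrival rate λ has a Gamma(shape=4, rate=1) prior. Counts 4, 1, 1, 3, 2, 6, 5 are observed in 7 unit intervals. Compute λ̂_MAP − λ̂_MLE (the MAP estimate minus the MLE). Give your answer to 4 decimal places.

MAP − MLE = -0.0179

Σxᵢ = 22. Posterior is Gamma(26, 8); MAP = (26−1)/8 = 25/8 ≈ 3.12500.
MLE = x̄ = 22/7 ≈ 3.14286.
Difference = 25/8 − 22/7 = -1/56 ≈ -0.0179.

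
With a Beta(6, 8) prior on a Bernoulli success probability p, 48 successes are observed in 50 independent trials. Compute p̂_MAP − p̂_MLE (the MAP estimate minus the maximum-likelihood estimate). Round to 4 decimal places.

Posterior is Beta(54, 10); MAP = (54−1)/(64−2) = 53/62 ≈ 0.85484.
MLE ignores the prior: p̂_MLE = k/n = 48/50 ≈ 0.96000.
Difference = 53/62 − 48/50 = -163/1550 ≈ -0.1052.

MAP − MLE = -0.1052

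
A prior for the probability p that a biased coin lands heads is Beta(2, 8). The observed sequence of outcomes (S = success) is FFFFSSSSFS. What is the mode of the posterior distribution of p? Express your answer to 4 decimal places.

p̂_MAP = 0.3333

Prior: Beta(2, 8).
Data: 5 successes in 10 trials (from the sequence). The binomial likelihood contributes p^5(1−p)^5, so the posterior is Beta(2+5, 8+5) = Beta(7, 13).
For Beta(a, b) with a, b > 1 the mode is (a−1)/(a+b−2) = 6/18 ≈ 0.3333.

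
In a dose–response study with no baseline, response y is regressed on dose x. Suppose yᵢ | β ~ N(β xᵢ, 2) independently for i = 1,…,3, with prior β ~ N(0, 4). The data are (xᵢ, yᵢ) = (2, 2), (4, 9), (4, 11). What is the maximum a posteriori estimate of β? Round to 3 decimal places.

β̂_MAP = 2.301

log p(β | y) = −Σ(yᵢ − βxᵢ)²/(2·2) − β²/(2·4) + const.
Setting the derivative to zero: Σxᵢ(yᵢ − βxᵢ)/2 − β/4 = 0, so β = Σxᵢyᵢ / (Σxᵢ² + σ²/τ²).
Σxᵢyᵢ = 2·2 + 4·9 + 4·11 = 84; Σxᵢ² = 36; σ²/τ² = 0.5.
β̂_MAP = 84 / (36 + 0.5) = 84/36.5 ≈ 2.301.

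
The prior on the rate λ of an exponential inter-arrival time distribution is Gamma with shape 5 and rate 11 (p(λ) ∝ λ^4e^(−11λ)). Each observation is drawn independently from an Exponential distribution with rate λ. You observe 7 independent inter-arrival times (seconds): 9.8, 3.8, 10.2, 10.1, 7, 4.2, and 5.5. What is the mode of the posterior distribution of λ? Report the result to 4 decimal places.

λ̂_MAP = 0.1786

The Exponential(rate=λ) likelihood is ∝ λ^n e^(−λΣtᵢ). Here n = 7 and Σtᵢ = 9.8 + 3.8 + 10.2 + 10.1 + 7 + 4.2 + 5.5 = 50.6.
Posterior ∝ λ^4e^(−11λ) · λ^7e^(−50.6λ) = λ^11e^(−61.6λ), i.e. Gamma(12, 61.6).
Mode = (a−1)/b = 11/61.6 ≈ 0.1786.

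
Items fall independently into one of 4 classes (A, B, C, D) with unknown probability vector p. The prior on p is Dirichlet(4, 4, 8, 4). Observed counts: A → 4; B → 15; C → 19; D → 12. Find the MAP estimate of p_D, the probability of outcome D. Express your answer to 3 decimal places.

MAP estimate of p_D = 0.227

The posterior is Dirichlet(αᵢ + nᵢ) = Dirichlet(8, 19, 27, 16).
For a Dirichlet(a₁,…,a_K) with all aᵢ > 1, the mode has j-th component (aⱼ − 1)/(Σaᵢ − K).
Here Σaᵢ = 70 and K = 4, so p_D = (16 − 1)/(70 − 4) = 15/66 ≈ 0.227.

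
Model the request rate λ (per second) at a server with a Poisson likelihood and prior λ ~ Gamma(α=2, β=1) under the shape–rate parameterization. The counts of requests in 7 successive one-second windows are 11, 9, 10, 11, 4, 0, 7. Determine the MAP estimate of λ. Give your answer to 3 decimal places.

Σxᵢ = 11+9+10+11+4+0+7 = 52, with n = 7.
Posterior ∝ λe^(−1λ) · λ^52e^(−7λ) = λ^53e^(−8λ), i.e. Gamma(shape=54, rate=8).
The mode of a Gamma(a, b) with a ≥ 1 (shape–rate) is (a−1)/b = 53/8 ≈ 6.625.

λ̂_MAP = 6.625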